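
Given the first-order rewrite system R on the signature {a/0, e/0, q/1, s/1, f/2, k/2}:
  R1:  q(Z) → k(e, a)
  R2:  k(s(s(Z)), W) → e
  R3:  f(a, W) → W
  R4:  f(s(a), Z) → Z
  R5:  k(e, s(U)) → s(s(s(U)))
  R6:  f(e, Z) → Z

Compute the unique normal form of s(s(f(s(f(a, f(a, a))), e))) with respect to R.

s(s(e))

1. s(s(f(s(f(a, f(a, a))), e)))  →  s(s(f(s(f(a, a)), e)))   [R3 at 1.1.1.1]
2. s(s(f(s(f(a, a)), e)))  →  s(s(f(s(a), e)))   [R3 at 1.1.1.1]
3. s(s(f(s(a), e)))  →  s(s(e))   [R4 at 1.1]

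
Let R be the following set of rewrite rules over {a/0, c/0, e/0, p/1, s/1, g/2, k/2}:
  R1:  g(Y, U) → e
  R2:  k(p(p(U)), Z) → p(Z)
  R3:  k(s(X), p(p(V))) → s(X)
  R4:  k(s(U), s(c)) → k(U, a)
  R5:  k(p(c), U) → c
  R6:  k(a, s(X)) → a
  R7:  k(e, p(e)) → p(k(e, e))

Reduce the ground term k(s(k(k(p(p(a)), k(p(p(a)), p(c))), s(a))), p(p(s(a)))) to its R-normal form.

s(p(s(a)))

1. k(s(k(k(p(p(a)), k(p(p(a)), p(c))), s(a))), p(p(s(a))))  →  s(k(k(p(p(a)), k(p(p(a)), p(c))), s(a)))   [R3 at ε]
2. s(k(k(p(p(a)), k(p(p(a)), p(c))), s(a)))  →  s(k(p(k(p(p(a)), p(c))), s(a)))   [R2 at 1.1]
3. s(k(p(k(p(p(a)), p(c))), s(a)))  →  s(k(p(p(p(c))), s(a)))   [R2 at 1.1.1]
4. s(k(p(p(p(c))), s(a)))  →  s(p(s(a)))   [R2 at 1]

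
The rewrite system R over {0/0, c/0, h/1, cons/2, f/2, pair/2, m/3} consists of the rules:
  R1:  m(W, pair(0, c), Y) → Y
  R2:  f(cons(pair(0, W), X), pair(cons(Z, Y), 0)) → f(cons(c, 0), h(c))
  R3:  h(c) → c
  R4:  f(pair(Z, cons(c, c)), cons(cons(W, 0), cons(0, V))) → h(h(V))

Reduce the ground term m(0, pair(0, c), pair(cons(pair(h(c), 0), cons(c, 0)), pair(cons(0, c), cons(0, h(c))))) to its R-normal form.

pair(cons(pair(c, 0), cons(c, 0)), pair(cons(0, c), cons(0, c)))

1. m(0, pair(0, c), pair(cons(pair(h(c), 0), cons(c, 0)), pair(cons(0, c), cons(0, h(c)))))  →  pair(cons(pair(h(c), 0), cons(c, 0)), pair(cons(0, c), cons(0, h(c))))   [R1 at ε]
2. pair(cons(pair(h(c), 0), cons(c, 0)), pair(cons(0, c), cons(0, h(c))))  →  pair(cons(pair(c, 0), cons(c, 0)), pair(cons(0, c), cons(0, h(c))))   [R3 at 1.1.1]
3. pair(cons(pair(c, 0), cons(c, 0)), pair(cons(0, c), cons(0, h(c))))  →  pair(cons(pair(c, 0), cons(c, 0)), pair(cons(0, c), cons(0, c)))   [R3 at 2.2.2]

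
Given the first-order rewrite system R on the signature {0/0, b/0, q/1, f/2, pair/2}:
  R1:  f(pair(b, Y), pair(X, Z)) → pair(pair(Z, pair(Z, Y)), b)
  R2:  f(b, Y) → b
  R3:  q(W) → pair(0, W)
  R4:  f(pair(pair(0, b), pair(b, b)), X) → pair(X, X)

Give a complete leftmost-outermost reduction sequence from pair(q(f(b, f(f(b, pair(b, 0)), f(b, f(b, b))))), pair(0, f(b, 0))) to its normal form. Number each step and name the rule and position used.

pair(pair(0, b), pair(0, b))

1. pair(q(f(b, f(f(b, pair(b, 0)), f(b, f(b, b))))), pair(0, f(b, 0)))  →  pair(pair(0, f(b, f(f(b, pair(b, 0)), f(b, f(b, b))))), pair(0, f(b, 0)))   [R3 at 1]
2. pair(pair(0, f(b, f(f(b, pair(b, 0)), f(b, f(b, b))))), pair(0, f(b, 0)))  →  pair(pair(0, b), pair(0, f(b, 0)))   [R2 at 1.2]
3. pair(pair(0, b), pair(0, f(b, 0)))  →  pair(pair(0, b), pair(0, b))   [R2 at 2.2]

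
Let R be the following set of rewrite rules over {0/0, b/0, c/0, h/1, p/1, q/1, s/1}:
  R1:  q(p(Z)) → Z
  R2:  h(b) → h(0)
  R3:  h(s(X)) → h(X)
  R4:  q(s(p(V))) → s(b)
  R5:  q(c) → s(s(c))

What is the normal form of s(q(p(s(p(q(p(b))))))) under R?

s(s(p(b)))

1. s(q(p(s(p(q(p(b)))))))  →  s(s(p(q(p(b)))))   [R1 at 1]
2. s(s(p(q(p(b)))))  →  s(s(p(b)))   [R1 at 1.1.1]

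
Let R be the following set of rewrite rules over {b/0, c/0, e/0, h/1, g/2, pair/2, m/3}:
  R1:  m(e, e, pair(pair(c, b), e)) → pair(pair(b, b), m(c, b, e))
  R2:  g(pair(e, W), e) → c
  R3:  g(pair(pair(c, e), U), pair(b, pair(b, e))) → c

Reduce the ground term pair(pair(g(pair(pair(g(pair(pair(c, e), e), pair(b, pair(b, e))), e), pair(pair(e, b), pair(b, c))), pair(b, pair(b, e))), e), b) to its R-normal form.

pair(pair(c, e), b)

1. pair(pair(g(pair(pair(g(pair(pair(c, e), e), pair(b, pair(b, e))), e), pair(pair(e, b), pair(b, c))), pair(b, pair(b, e))), e), b)  →  pair(pair(g(pair(pair(c, e), pair(pair(e, b), pair(b, c))), pair(b, pair(b, e))), e), b)   [R3 at 1.1.1.1.1]
2. pair(pair(g(pair(pair(c, e), pair(pair(e, b), pair(b, c))), pair(b, pair(b, e))), e), b)  →  pair(pair(c, e), b)   [R3 at 1.1]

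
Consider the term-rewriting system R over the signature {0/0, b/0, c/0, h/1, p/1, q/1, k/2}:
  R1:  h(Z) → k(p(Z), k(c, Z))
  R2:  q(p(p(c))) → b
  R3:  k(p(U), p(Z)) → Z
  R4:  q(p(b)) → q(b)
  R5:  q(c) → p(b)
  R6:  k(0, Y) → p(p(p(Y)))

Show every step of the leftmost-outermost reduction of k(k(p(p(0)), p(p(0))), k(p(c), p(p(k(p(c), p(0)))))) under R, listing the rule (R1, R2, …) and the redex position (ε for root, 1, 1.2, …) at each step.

0

1. k(k(p(p(0)), p(p(0))), k(p(c), p(p(k(p(c), p(0))))))  →  k(p(0), k(p(c), p(p(k(p(c), p(0))))))   [R3 at 1]
2. k(p(0), k(p(c), p(p(k(p(c), p(0))))))  →  k(p(0), p(k(p(c), p(0))))   [R3 at 2]
3. k(p(0), p(k(p(c), p(0))))  →  k(p(c), p(0))   [R3 at ε]
4. k(p(c), p(0))  →  0   [R3 at ε]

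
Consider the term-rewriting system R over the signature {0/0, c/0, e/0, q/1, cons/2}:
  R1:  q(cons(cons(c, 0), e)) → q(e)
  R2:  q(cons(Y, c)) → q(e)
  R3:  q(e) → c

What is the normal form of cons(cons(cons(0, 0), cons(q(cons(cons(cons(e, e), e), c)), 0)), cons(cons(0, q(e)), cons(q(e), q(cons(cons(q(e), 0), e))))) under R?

1. cons(cons(cons(0, 0), cons(q(cons(cons(cons(e, e), e), c)), 0)), cons(cons(0, q(e)), cons(q(e), q(cons(cons(q(e), 0), e)))))  →  cons(cons(cons(0, 0), cons(q(e), 0)), cons(cons(0, q(e)), cons(q(e), q(cons(cons(q(e), 0), e)))))   [R2 at 1.2.1]
2. cons(cons(cons(0, 0), cons(q(e), 0)), cons(cons(0, q(e)), cons(q(e), q(cons(cons(q(e), 0), e)))))  →  cons(cons(cons(0, 0), cons(c, 0)), cons(cons(0, q(e)), cons(q(e), q(cons(cons(q(e), 0), e)))))   [R3 at 1.2.1]
3. cons(cons(cons(0, 0), cons(c, 0)), cons(cons(0, q(e)), cons(q(e), q(cons(cons(q(e), 0), e)))))  →  cons(cons(cons(0, 0), cons(c, 0)), cons(cons(0, c), cons(q(e), q(cons(cons(q(e), 0), e)))))   [R3 at 2.1.2]
4. cons(cons(cons(0, 0), cons(c, 0)), cons(cons(0, c), cons(q(e), q(cons(cons(q(e), 0), e)))))  →  cons(cons(cons(0, 0), cons(c, 0)), cons(cons(0, c), cons(c, q(cons(cons(q(e), 0), e)))))   [R3 at 2.2.1]
5. cons(cons(cons(0, 0), cons(c, 0)), cons(cons(0, c), cons(c, q(cons(cons(q(e), 0), e)))))  →  cons(cons(cons(0, 0), cons(c, 0)), cons(cons(0, c), cons(c, q(cons(cons(c, 0), e)))))   [R3 at 2.2.2.1.1.1]
6. cons(cons(cons(0, 0), cons(c, 0)), cons(cons(0, c), cons(c, q(cons(cons(c, 0), e)))))  →  cons(cons(cons(0, 0), cons(c, 0)), cons(cons(0, c), cons(c, q(e))))   [R1 at 2.2.2]
7. cons(cons(cons(0, 0), cons(c, 0)), cons(cons(0, c), cons(c, q(e))))  →  cons(cons(cons(0, 0), cons(c, 0)), cons(cons(0, c), cons(c, c)))   [R3 at 2.2.2]

cons(cons(cons(0, 0), cons(c, 0)), cons(cons(0, c), cons(c, c)))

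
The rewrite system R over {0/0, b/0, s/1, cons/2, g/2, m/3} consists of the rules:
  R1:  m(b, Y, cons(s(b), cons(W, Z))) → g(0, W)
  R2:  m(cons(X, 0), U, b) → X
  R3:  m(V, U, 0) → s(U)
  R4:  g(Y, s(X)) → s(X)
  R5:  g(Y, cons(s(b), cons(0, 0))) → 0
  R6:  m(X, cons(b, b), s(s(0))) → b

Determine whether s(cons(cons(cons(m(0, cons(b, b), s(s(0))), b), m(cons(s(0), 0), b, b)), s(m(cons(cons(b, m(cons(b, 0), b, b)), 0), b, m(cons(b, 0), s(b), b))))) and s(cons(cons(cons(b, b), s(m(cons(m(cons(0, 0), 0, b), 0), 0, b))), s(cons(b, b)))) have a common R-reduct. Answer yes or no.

yes — NF(t₁) = s(cons(cons(cons(b, b), s(0)), s(cons(b, b)))), NF(t₂) = s(cons(cons(cons(b, b), s(0)), s(cons(b, b))))

Reduce t₁ = s(cons(cons(cons(m(0, cons(b, b), s(s(0))), b), m(cons(s(0), 0), b, b)), s(m(cons(cons(b, m(cons(b, 0), b, b)), 0), b, m(cons(b, 0), s(b), b))))):
1. s(cons(cons(cons(m(0, cons(b, b), s(s(0))), b), m(cons(s(0), 0), b, b)), s(m(cons(cons(b, m(cons(b, 0), b, b)), 0), b, m(cons(b, 0), s(b), b)))))  →  s(cons(cons(cons(b, b), m(cons(s(0), 0), b, b)), s(m(cons(cons(b, m(cons(b, 0), b, b)), 0), b, m(cons(b, 0), s(b), b)))))   [R6 at 1.1.1.1]
2. s(cons(cons(cons(b, b), m(cons(s(0), 0), b, b)), s(m(cons(cons(b, m(cons(b, 0), b, b)), 0), b, m(cons(b, 0), s(b), b)))))  →  s(cons(cons(cons(b, b), s(0)), s(m(cons(cons(b, m(cons(b, 0), b, b)), 0), b, m(cons(b, 0), s(b), b)))))   [R2 at 1.1.2]
3. s(cons(cons(cons(b, b), s(0)), s(m(cons(cons(b, m(cons(b, 0), b, b)), 0), b, m(cons(b, 0), s(b), b)))))  →  s(cons(cons(cons(b, b), s(0)), s(m(cons(cons(b, b), 0), b, m(cons(b, 0), s(b), b)))))   [R2 at 1.2.1.1.1.2]
4. s(cons(cons(cons(b, b), s(0)), s(m(cons(cons(b, b), 0), b, m(cons(b, 0), s(b), b)))))  →  s(cons(cons(cons(b, b), s(0)), s(m(cons(cons(b, b), 0), b, b))))   [R2 at 1.2.1.3]
5. s(cons(cons(cons(b, b), s(0)), s(m(cons(cons(b, b), 0), b, b))))  →  s(cons(cons(cons(b, b), s(0)), s(cons(b, b))))   [R2 at 1.2.1]

Reduce t₂ = s(cons(cons(cons(b, b), s(m(cons(m(cons(0, 0), 0, b), 0), 0, b))), s(cons(b, b)))):
1. s(cons(cons(cons(b, b), s(m(cons(m(cons(0, 0), 0, b), 0), 0, b))), s(cons(b, b))))  →  s(cons(cons(cons(b, b), s(m(cons(0, 0), 0, b))), s(cons(b, b))))   [R2 at 1.1.2.1]
2. s(cons(cons(cons(b, b), s(m(cons(0, 0), 0, b))), s(cons(b, b))))  →  s(cons(cons(cons(b, b), s(0)), s(cons(b, b))))   [R2 at 1.1.2.1]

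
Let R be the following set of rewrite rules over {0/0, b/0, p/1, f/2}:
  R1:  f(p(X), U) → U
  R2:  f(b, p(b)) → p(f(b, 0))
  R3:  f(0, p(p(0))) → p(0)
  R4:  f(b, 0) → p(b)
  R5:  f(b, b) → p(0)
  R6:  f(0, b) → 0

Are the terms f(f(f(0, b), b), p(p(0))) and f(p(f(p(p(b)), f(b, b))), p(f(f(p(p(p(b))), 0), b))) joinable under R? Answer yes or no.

yes — NF(t₁) = p(0), NF(t₂) = p(0)

Reduce t₁ = f(f(f(0, b), b), p(p(0))):
1. f(f(f(0, b), b), p(p(0)))  →  f(f(0, b), p(p(0)))   [R6 at 1.1]
2. f(f(0, b), p(p(0)))  →  f(0, p(p(0)))   [R6 at 1]
3. f(0, p(p(0)))  →  p(0)   [R3 at ε]

Reduce t₂ = f(p(f(p(p(b)), f(b, b))), p(f(f(p(p(p(b))), 0), b))):
1. f(p(f(p(p(b)), f(b, b))), p(f(f(p(p(p(b))), 0), b)))  →  p(f(f(p(p(p(b))), 0), b))   [R1 at ε]
2. p(f(f(p(p(p(b))), 0), b))  →  p(f(0, b))   [R1 at 1.1]
3. p(f(0, b))  →  p(0)   [R6 at 1]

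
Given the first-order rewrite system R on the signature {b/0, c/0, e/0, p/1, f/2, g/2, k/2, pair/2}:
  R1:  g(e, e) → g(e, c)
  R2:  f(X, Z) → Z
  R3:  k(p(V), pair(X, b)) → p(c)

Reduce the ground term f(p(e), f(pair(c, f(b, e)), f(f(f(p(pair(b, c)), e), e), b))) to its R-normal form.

b

1. f(p(e), f(pair(c, f(b, e)), f(f(f(p(pair(b, c)), e), e), b)))  →  f(pair(c, f(b, e)), f(f(f(p(pair(b, c)), e), e), b))   [R2 at ε]
2. f(pair(c, f(b, e)), f(f(f(p(pair(b, c)), e), e), b))  →  f(f(f(p(pair(b, c)), e), e), b)   [R2 at ε]
3. f(f(f(p(pair(b, c)), e), e), b)  →  b   [R2 at ε]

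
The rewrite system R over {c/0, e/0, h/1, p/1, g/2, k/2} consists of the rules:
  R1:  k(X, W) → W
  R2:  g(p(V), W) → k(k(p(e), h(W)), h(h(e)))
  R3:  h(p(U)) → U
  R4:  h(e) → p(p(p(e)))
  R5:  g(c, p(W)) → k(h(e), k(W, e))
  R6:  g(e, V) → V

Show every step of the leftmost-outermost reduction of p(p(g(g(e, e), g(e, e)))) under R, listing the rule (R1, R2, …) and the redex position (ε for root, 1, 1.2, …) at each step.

1. p(p(g(g(e, e), g(e, e))))  →  p(p(g(e, g(e, e))))   [R6 at 1.1.1]
2. p(p(g(e, g(e, e))))  →  p(p(g(e, e)))   [R6 at 1.1]
3. p(p(g(e, e)))  →  p(p(e))   [R6 at 1.1]

p(p(e))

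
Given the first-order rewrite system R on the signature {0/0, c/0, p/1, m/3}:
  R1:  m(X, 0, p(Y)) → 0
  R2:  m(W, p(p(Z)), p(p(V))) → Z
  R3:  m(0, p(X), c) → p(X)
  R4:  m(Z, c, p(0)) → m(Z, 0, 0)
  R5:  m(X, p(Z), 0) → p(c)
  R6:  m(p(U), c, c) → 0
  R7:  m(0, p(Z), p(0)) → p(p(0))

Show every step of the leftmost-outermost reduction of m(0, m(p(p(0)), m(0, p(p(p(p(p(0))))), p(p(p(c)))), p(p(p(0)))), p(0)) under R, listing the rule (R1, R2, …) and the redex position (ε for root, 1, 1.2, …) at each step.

1. m(0, m(p(p(0)), m(0, p(p(p(p(p(0))))), p(p(p(c)))), p(p(p(0)))), p(0))  →  m(0, m(p(p(0)), p(p(p(0))), p(p(p(0)))), p(0))   [R2 at 2.2]
2. m(0, m(p(p(0)), p(p(p(0))), p(p(p(0)))), p(0))  →  m(0, p(0), p(0))   [R2 at 2]
3. m(0, p(0), p(0))  →  p(p(0))   [R7 at ε]

p(p(0))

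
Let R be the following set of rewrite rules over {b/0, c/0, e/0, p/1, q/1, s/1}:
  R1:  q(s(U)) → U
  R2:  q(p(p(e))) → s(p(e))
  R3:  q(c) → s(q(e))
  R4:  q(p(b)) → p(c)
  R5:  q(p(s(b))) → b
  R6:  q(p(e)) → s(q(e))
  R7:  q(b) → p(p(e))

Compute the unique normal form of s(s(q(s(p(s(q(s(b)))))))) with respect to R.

1. s(s(q(s(p(s(q(s(b))))))))  →  s(s(p(s(q(s(b))))))   [R1 at 1.1]
2. s(s(p(s(q(s(b))))))  →  s(s(p(s(b))))   [R1 at 1.1.1.1]

s(s(p(s(b))))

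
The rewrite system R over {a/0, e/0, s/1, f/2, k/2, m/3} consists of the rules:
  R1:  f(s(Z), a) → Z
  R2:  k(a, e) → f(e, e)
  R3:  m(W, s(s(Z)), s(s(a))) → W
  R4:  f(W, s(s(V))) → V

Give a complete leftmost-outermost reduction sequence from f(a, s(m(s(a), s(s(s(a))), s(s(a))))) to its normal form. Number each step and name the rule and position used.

1. f(a, s(m(s(a), s(s(s(a))), s(s(a)))))  →  f(a, s(s(a)))   [R3 at 2.1]
2. f(a, s(s(a)))  →  a   [R4 at ε]

a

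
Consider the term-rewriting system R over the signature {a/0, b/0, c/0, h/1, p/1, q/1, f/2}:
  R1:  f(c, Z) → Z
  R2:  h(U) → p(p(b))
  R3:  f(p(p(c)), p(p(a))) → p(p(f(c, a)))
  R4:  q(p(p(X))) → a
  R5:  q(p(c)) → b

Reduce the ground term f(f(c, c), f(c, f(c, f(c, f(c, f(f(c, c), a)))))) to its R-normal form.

a

1. f(f(c, c), f(c, f(c, f(c, f(c, f(f(c, c), a))))))  →  f(c, f(c, f(c, f(c, f(c, f(f(c, c), a))))))   [R1 at 1]
2. f(c, f(c, f(c, f(c, f(c, f(f(c, c), a))))))  →  f(c, f(c, f(c, f(c, f(f(c, c), a)))))   [R1 at ε]
3. f(c, f(c, f(c, f(c, f(f(c, c), a)))))  →  f(c, f(c, f(c, f(f(c, c), a))))   [R1 at ε]
4. f(c, f(c, f(c, f(f(c, c), a))))  →  f(c, f(c, f(f(c, c), a)))   [R1 at ε]
5. f(c, f(c, f(f(c, c), a)))  →  f(c, f(f(c, c), a))   [R1 at ε]
6. f(c, f(f(c, c), a))  →  f(f(c, c), a)   [R1 at ε]
7. f(f(c, c), a)  →  f(c, a)   [R1 at 1]
8. f(c, a)  →  a   [R1 at ε]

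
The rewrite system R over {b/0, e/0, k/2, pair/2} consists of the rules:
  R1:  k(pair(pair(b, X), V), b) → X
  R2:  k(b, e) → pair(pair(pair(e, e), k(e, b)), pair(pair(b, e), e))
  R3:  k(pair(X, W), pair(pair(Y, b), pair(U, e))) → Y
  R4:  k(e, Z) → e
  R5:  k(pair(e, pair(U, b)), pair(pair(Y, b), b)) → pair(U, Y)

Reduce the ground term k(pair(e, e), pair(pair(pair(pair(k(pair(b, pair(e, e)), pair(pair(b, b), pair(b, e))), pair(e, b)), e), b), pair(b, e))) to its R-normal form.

pair(pair(b, pair(e, b)), e)

1. k(pair(e, e), pair(pair(pair(pair(k(pair(b, pair(e, e)), pair(pair(b, b), pair(b, e))), pair(e, b)), e), b), pair(b, e)))  →  pair(pair(k(pair(b, pair(e, e)), pair(pair(b, b), pair(b, e))), pair(e, b)), e)   [R3 at ε]
2. pair(pair(k(pair(b, pair(e, e)), pair(pair(b, b), pair(b, e))), pair(e, b)), e)  →  pair(pair(b, pair(e, b)), e)   [R3 at 1.1]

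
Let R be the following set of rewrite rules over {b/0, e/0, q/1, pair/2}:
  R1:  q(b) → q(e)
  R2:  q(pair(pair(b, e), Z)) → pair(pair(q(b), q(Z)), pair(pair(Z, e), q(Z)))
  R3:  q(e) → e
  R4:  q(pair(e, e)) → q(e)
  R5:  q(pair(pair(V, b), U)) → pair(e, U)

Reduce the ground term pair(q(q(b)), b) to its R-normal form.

pair(e, b)

1. pair(q(q(b)), b)  →  pair(q(q(e)), b)   [R1 at 1.1]
2. pair(q(q(e)), b)  →  pair(q(e), b)   [R3 at 1.1]
3. pair(q(e), b)  →  pair(e, b)   [R3 at 1]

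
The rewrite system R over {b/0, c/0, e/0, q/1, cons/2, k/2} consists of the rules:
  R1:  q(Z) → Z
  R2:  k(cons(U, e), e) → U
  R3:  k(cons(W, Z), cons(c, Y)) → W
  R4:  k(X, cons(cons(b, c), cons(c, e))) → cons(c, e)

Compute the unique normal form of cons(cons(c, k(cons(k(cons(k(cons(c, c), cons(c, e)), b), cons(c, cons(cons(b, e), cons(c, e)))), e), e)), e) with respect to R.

cons(cons(c, c), e)

1. cons(cons(c, k(cons(k(cons(k(cons(c, c), cons(c, e)), b), cons(c, cons(cons(b, e), cons(c, e)))), e), e)), e)  →  cons(cons(c, k(cons(k(cons(c, c), cons(c, e)), b), cons(c, cons(cons(b, e), cons(c, e))))), e)   [R2 at 1.2]
2. cons(cons(c, k(cons(k(cons(c, c), cons(c, e)), b), cons(c, cons(cons(b, e), cons(c, e))))), e)  →  cons(cons(c, k(cons(c, c), cons(c, e))), e)   [R3 at 1.2]
3. cons(cons(c, k(cons(c, c), cons(c, e))), e)  →  cons(cons(c, c), e)   [R3 at 1.2]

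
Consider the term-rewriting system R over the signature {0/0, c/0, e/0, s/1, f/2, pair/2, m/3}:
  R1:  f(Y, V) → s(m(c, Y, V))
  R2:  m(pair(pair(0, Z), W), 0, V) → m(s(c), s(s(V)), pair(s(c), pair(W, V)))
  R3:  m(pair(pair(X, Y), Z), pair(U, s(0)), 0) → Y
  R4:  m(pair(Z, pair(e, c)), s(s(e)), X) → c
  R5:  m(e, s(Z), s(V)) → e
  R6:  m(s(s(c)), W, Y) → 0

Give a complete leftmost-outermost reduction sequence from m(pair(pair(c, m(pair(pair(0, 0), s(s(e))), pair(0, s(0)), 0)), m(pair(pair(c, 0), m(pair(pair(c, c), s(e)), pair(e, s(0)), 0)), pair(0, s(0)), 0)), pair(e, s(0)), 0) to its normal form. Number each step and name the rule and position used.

1. m(pair(pair(c, m(pair(pair(0, 0), s(s(e))), pair(0, s(0)), 0)), m(pair(pair(c, 0), m(pair(pair(c, c), s(e)), pair(e, s(0)), 0)), pair(0, s(0)), 0)), pair(e, s(0)), 0)  →  m(pair(pair(0, 0), s(s(e))), pair(0, s(0)), 0)   [R3 at ε]
2. m(pair(pair(0, 0), s(s(e))), pair(0, s(0)), 0)  →  0   [R3 at ε]

0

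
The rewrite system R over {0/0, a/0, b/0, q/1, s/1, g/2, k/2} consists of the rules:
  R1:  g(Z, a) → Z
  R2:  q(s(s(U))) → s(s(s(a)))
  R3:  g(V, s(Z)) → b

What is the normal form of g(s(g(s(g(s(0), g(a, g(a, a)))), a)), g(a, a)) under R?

s(s(s(0)))

1. g(s(g(s(g(s(0), g(a, g(a, a)))), a)), g(a, a))  →  g(s(s(g(s(0), g(a, g(a, a))))), g(a, a))   [R1 at 1.1]
2. g(s(s(g(s(0), g(a, g(a, a))))), g(a, a))  →  g(s(s(g(s(0), g(a, a)))), g(a, a))   [R1 at 1.1.1.2.2]
3. g(s(s(g(s(0), g(a, a)))), g(a, a))  →  g(s(s(g(s(0), a))), g(a, a))   [R1 at 1.1.1.2]
4. g(s(s(g(s(0), a))), g(a, a))  →  g(s(s(s(0))), g(a, a))   [R1 at 1.1.1]
5. g(s(s(s(0))), g(a, a))  →  g(s(s(s(0))), a)   [R1 at 2]
6. g(s(s(s(0))), a)  →  s(s(s(0)))   [R1 at ε]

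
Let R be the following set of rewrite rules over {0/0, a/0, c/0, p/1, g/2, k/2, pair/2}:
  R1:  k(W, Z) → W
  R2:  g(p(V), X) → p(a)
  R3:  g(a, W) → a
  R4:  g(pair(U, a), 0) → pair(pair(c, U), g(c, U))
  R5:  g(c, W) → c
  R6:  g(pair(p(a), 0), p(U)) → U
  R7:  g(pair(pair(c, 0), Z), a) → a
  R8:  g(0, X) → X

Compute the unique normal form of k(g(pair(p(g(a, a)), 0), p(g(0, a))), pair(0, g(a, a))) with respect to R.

1. k(g(pair(p(g(a, a)), 0), p(g(0, a))), pair(0, g(a, a)))  →  g(pair(p(g(a, a)), 0), p(g(0, a)))   [R1 at ε]
2. g(pair(p(g(a, a)), 0), p(g(0, a)))  →  g(pair(p(a), 0), p(g(0, a)))   [R3 at 1.1.1]
3. g(pair(p(a), 0), p(g(0, a)))  →  g(0, a)   [R6 at ε]
4. g(0, a)  →  a   [R8 at ε]

a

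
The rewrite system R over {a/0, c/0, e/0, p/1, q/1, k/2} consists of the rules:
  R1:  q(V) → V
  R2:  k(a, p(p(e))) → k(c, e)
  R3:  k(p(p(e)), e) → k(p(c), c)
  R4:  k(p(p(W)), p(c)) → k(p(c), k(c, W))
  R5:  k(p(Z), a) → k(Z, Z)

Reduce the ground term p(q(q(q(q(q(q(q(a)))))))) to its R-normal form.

1. p(q(q(q(q(q(q(q(a))))))))  →  p(q(q(q(q(q(q(a)))))))   [R1 at 1]
2. p(q(q(q(q(q(q(a)))))))  →  p(q(q(q(q(q(a))))))   [R1 at 1]
3. p(q(q(q(q(q(a))))))  →  p(q(q(q(q(a)))))   [R1 at 1]
4. p(q(q(q(q(a)))))  →  p(q(q(q(a))))   [R1 at 1]
5. p(q(q(q(a))))  →  p(q(q(a)))   [R1 at 1]
6. p(q(q(a)))  →  p(q(a))   [R1 at 1]
7. p(q(a))  →  p(a)   [R1 at 1]

p(a)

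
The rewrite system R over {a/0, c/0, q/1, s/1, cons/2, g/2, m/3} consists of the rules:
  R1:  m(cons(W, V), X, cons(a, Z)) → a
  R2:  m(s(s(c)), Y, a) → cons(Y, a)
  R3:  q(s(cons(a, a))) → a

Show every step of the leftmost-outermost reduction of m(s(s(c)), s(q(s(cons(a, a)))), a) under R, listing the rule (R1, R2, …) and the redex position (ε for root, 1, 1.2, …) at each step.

1. m(s(s(c)), s(q(s(cons(a, a)))), a)  →  cons(s(q(s(cons(a, a)))), a)   [R2 at ε]
2. cons(s(q(s(cons(a, a)))), a)  →  cons(s(a), a)   [R3 at 1.1]

cons(s(a), a)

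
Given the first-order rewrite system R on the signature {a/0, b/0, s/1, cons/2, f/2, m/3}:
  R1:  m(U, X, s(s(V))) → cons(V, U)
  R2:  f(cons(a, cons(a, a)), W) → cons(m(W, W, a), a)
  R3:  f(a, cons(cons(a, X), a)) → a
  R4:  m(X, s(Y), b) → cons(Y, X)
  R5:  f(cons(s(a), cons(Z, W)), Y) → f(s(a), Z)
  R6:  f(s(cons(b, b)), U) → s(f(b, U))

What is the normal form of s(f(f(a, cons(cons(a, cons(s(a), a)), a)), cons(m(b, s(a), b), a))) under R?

1. s(f(f(a, cons(cons(a, cons(s(a), a)), a)), cons(m(b, s(a), b), a)))  →  s(f(a, cons(m(b, s(a), b), a)))   [R3 at 1.1]
2. s(f(a, cons(m(b, s(a), b), a)))  →  s(f(a, cons(cons(a, b), a)))   [R4 at 1.2.1]
3. s(f(a, cons(cons(a, b), a)))  →  s(a)   [R3 at 1]

s(a)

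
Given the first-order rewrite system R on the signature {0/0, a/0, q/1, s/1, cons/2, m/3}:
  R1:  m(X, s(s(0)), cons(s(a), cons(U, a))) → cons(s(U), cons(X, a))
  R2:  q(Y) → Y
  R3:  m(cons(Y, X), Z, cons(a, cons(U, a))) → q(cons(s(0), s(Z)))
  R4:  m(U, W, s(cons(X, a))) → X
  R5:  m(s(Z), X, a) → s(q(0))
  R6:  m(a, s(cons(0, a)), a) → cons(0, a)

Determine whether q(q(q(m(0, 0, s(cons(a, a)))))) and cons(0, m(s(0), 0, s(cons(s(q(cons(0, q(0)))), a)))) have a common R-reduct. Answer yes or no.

no — NF(t₁) = a, NF(t₂) = cons(0, s(cons(0, 0)))

Reduce t₁ = q(q(q(m(0, 0, s(cons(a, a)))))):
1. q(q(q(m(0, 0, s(cons(a, a))))))  →  q(q(m(0, 0, s(cons(a, a)))))   [R2 at ε]
2. q(q(m(0, 0, s(cons(a, a)))))  →  q(m(0, 0, s(cons(a, a))))   [R2 at ε]
3. q(m(0, 0, s(cons(a, a))))  →  m(0, 0, s(cons(a, a)))   [R2 at ε]
4. m(0, 0, s(cons(a, a)))  →  a   [R4 at ε]

Reduce t₂ = cons(0, m(s(0), 0, s(cons(s(q(cons(0, q(0)))), a)))):
1. cons(0, m(s(0), 0, s(cons(s(q(cons(0, q(0)))), a))))  →  cons(0, s(q(cons(0, q(0)))))   [R4 at 2]
2. cons(0, s(q(cons(0, q(0)))))  →  cons(0, s(cons(0, q(0))))   [R2 at 2.1]
3. cons(0, s(cons(0, q(0))))  →  cons(0, s(cons(0, 0)))   [R2 at 2.1.2]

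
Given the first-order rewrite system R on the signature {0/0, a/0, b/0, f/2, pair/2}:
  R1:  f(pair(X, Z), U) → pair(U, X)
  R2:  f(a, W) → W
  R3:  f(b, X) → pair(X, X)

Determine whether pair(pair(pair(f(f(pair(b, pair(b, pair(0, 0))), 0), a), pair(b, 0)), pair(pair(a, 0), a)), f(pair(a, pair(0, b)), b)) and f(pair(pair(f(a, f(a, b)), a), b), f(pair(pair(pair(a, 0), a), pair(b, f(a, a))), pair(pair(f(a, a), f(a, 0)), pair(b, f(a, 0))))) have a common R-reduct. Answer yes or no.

Reduce t₁ = pair(pair(pair(f(f(pair(b, pair(b, pair(0, 0))), 0), a), pair(b, 0)), pair(pair(a, 0), a)), f(pair(a, pair(0, b)), b)):
1. pair(pair(pair(f(f(pair(b, pair(b, pair(0, 0))), 0), a), pair(b, 0)), pair(pair(a, 0), a)), f(pair(a, pair(0, b)), b))  →  pair(pair(pair(f(pair(0, b), a), pair(b, 0)), pair(pair(a, 0), a)), f(pair(a, pair(0, b)), b))   [R1 at 1.1.1.1]
2. pair(pair(pair(f(pair(0, b), a), pair(b, 0)), pair(pair(a, 0), a)), f(pair(a, pair(0, b)), b))  →  pair(pair(pair(pair(a, 0), pair(b, 0)), pair(pair(a, 0), a)), f(pair(a, pair(0, b)), b))   [R1 at 1.1.1]
3. pair(pair(pair(pair(a, 0), pair(b, 0)), pair(pair(a, 0), a)), f(pair(a, pair(0, b)), b))  →  pair(pair(pair(pair(a, 0), pair(b, 0)), pair(pair(a, 0), a)), pair(b, a))   [R1 at 2]

Reduce t₂ = f(pair(pair(f(a, f(a, b)), a), b), f(pair(pair(pair(a, 0), a), pair(b, f(a, a))), pair(pair(f(a, a), f(a, 0)), pair(b, f(a, 0))))):
1. f(pair(pair(f(a, f(a, b)), a), b), f(pair(pair(pair(a, 0), a), pair(b, f(a, a))), pair(pair(f(a, a), f(a, 0)), pair(b, f(a, 0)))))  →  pair(f(pair(pair(pair(a, 0), a), pair(b, f(a, a))), pair(pair(f(a, a), f(a, 0)), pair(b, f(a, 0)))), pair(f(a, f(a, b)), a))   [R1 at ε]
2. pair(f(pair(pair(pair(a, 0), a), pair(b, f(a, a))), pair(pair(f(a, a), f(a, 0)), pair(b, f(a, 0)))), pair(f(a, f(a, b)), a))  →  pair(pair(pair(pair(f(a, a), f(a, 0)), pair(b, f(a, 0))), pair(pair(a, 0), a)), pair(f(a, f(a, b)), a))   [R1 at 1]
3. pair(pair(pair(pair(f(a, a), f(a, 0)), pair(b, f(a, 0))), pair(pair(a, 0), a)), pair(f(a, f(a, b)), a))  →  pair(pair(pair(pair(a, f(a, 0)), pair(b, f(a, 0))), pair(pair(a, 0), a)), pair(f(a, f(a, b)), a))   [R2 at 1.1.1.1]
4. pair(pair(pair(pair(a, f(a, 0)), pair(b, f(a, 0))), pair(pair(a, 0), a)), pair(f(a, f(a, b)), a))  →  pair(pair(pair(pair(a, 0), pair(b, f(a, 0))), pair(pair(a, 0), a)), pair(f(a, f(a, b)), a))   [R2 at 1.1.1.2]
5. pair(pair(pair(pair(a, 0), pair(b, f(a, 0))), pair(pair(a, 0), a)), pair(f(a, f(a, b)), a))  →  pair(pair(pair(pair(a, 0), pair(b, 0)), pair(pair(a, 0), a)), pair(f(a, f(a, b)), a))   [R2 at 1.1.2.2]
6. pair(pair(pair(pair(a, 0), pair(b, 0)), pair(pair(a, 0), a)), pair(f(a, f(a, b)), a))  →  pair(pair(pair(pair(a, 0), pair(b, 0)), pair(pair(a, 0), a)), pair(f(a, b), a))   [R2 at 2.1]
7. pair(pair(pair(pair(a, 0), pair(b, 0)), pair(pair(a, 0), a)), pair(f(a, b), a))  →  pair(pair(pair(pair(a, 0), pair(b, 0)), pair(pair(a, 0), a)), pair(b, a))   [R2 at 2.1]

yes — NF(t₁) = pair(pair(pair(pair(a, 0), pair(b, 0)), pair(pair(a, 0), a)), pair(b, a)), NF(t₂) = pair(pair(pair(pair(a, 0), pair(b, 0)), pair(pair(a, 0), a)), pair(b, a))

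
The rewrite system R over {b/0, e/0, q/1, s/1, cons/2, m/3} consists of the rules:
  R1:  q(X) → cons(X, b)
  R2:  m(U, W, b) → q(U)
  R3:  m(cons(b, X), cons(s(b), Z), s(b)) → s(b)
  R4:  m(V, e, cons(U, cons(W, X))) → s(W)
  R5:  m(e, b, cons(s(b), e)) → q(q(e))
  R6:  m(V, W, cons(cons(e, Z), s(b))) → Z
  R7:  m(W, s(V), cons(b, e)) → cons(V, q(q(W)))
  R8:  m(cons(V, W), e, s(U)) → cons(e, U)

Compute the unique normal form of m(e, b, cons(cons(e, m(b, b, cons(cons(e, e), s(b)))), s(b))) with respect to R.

1. m(e, b, cons(cons(e, m(b, b, cons(cons(e, e), s(b)))), s(b)))  →  m(b, b, cons(cons(e, e), s(b)))   [R6 at ε]
2. m(b, b, cons(cons(e, e), s(b)))  →  e   [R6 at ε]

e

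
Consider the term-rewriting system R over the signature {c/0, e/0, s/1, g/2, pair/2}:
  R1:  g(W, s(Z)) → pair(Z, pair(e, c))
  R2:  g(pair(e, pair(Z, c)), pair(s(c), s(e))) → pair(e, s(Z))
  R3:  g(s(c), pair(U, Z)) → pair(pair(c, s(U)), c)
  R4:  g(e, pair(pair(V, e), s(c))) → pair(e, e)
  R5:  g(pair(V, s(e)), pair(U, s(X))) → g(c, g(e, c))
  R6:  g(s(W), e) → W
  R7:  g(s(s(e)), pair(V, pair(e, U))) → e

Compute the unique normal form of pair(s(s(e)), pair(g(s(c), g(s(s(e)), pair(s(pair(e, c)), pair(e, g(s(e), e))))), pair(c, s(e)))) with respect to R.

pair(s(s(e)), pair(c, pair(c, s(e))))

1. pair(s(s(e)), pair(g(s(c), g(s(s(e)), pair(s(pair(e, c)), pair(e, g(s(e), e))))), pair(c, s(e))))  →  pair(s(s(e)), pair(g(s(c), e), pair(c, s(e))))   [R7 at 2.1.2]
2. pair(s(s(e)), pair(g(s(c), e), pair(c, s(e))))  →  pair(s(s(e)), pair(c, pair(c, s(e))))   [R6 at 2.1]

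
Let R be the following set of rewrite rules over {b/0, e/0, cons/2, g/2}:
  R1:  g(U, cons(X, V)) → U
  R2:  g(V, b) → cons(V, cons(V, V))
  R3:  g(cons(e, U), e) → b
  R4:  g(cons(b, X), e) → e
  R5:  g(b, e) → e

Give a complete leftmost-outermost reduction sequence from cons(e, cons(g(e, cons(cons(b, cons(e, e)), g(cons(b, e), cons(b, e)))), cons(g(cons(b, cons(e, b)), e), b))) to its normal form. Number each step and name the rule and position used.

cons(e, cons(e, cons(e, b)))

1. cons(e, cons(g(e, cons(cons(b, cons(e, e)), g(cons(b, e), cons(b, e)))), cons(g(cons(b, cons(e, b)), e), b)))  →  cons(e, cons(e, cons(g(cons(b, cons(e, b)), e), b)))   [R1 at 2.1]
2. cons(e, cons(e, cons(g(cons(b, cons(e, b)), e), b)))  →  cons(e, cons(e, cons(e, b)))   [R4 at 2.2.1]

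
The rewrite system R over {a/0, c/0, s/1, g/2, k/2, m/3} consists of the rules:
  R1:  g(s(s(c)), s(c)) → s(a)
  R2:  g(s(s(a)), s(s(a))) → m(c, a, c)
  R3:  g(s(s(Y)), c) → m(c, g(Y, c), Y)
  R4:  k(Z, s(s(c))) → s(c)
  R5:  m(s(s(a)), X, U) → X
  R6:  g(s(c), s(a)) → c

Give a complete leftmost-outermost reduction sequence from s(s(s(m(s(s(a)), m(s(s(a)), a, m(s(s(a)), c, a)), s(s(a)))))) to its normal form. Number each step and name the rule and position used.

s(s(s(a)))

1. s(s(s(m(s(s(a)), m(s(s(a)), a, m(s(s(a)), c, a)), s(s(a))))))  →  s(s(s(m(s(s(a)), a, m(s(s(a)), c, a)))))   [R5 at 1.1.1]
2. s(s(s(m(s(s(a)), a, m(s(s(a)), c, a)))))  →  s(s(s(a)))   [R5 at 1.1.1]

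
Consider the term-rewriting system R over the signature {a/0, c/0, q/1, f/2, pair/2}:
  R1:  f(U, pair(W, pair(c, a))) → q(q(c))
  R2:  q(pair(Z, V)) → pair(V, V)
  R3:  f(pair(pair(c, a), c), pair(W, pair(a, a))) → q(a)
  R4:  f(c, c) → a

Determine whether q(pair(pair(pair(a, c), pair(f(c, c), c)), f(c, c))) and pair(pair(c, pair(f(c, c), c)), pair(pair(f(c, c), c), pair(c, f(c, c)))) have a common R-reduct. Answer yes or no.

no — NF(t₁) = pair(a, a), NF(t₂) = pair(pair(c, pair(a, c)), pair(pair(a, c), pair(c, a)))

Reduce t₁ = q(pair(pair(pair(a, c), pair(f(c, c), c)), f(c, c))):
1. q(pair(pair(pair(a, c), pair(f(c, c), c)), f(c, c)))  →  pair(f(c, c), f(c, c))   [R2 at ε]
2. pair(f(c, c), f(c, c))  →  pair(a, f(c, c))   [R4 at 1]
3. pair(a, f(c, c))  →  pair(a, a)   [R4 at 2]

Reduce t₂ = pair(pair(c, pair(f(c, c), c)), pair(pair(f(c, c), c), pair(c, f(c, c)))):
1. pair(pair(c, pair(f(c, c), c)), pair(pair(f(c, c), c), pair(c, f(c, c))))  →  pair(pair(c, pair(a, c)), pair(pair(f(c, c), c), pair(c, f(c, c))))   [R4 at 1.2.1]
2. pair(pair(c, pair(a, c)), pair(pair(f(c, c), c), pair(c, f(c, c))))  →  pair(pair(c, pair(a, c)), pair(pair(a, c), pair(c, f(c, c))))   [R4 at 2.1.1]
3. pair(pair(c, pair(a, c)), pair(pair(a, c), pair(c, f(c, c))))  →  pair(pair(c, pair(a, c)), pair(pair(a, c), pair(c, a)))   [R4 at 2.2.2]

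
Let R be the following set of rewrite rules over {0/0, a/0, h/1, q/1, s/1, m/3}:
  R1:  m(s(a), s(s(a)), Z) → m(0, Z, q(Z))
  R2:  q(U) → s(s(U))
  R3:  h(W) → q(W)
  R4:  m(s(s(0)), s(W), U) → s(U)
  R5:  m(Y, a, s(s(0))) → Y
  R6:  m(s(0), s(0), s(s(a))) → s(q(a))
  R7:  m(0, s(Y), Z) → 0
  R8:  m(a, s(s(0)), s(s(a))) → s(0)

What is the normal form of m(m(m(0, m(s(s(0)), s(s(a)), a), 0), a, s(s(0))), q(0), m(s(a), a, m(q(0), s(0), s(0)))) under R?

1. m(m(m(0, m(s(s(0)), s(s(a)), a), 0), a, s(s(0))), q(0), m(s(a), a, m(q(0), s(0), s(0))))  →  m(m(0, m(s(s(0)), s(s(a)), a), 0), q(0), m(s(a), a, m(q(0), s(0), s(0))))   [R5 at 1]
2. m(m(0, m(s(s(0)), s(s(a)), a), 0), q(0), m(s(a), a, m(q(0), s(0), s(0))))  →  m(m(0, s(a), 0), q(0), m(s(a), a, m(q(0), s(0), s(0))))   [R4 at 1.2]
3. m(m(0, s(a), 0), q(0), m(s(a), a, m(q(0), s(0), s(0))))  →  m(0, q(0), m(s(a), a, m(q(0), s(0), s(0))))   [R7 at 1]
4. m(0, q(0), m(s(a), a, m(q(0), s(0), s(0))))  →  m(0, s(s(0)), m(s(a), a, m(q(0), s(0), s(0))))   [R2 at 2]
5. m(0, s(s(0)), m(s(a), a, m(q(0), s(0), s(0))))  →  0   [R7 at ε]

0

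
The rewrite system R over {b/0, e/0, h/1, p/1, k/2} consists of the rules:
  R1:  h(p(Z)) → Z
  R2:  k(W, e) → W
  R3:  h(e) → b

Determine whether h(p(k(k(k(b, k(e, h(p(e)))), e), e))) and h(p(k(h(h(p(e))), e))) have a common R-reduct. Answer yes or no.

yes — NF(t₁) = b, NF(t₂) = b

Reduce t₁ = h(p(k(k(k(b, k(e, h(p(e)))), e), e))):
1. h(p(k(k(k(b, k(e, h(p(e)))), e), e)))  →  k(k(k(b, k(e, h(p(e)))), e), e)   [R1 at ε]
2. k(k(k(b, k(e, h(p(e)))), e), e)  →  k(k(b, k(e, h(p(e)))), e)   [R2 at ε]
3. k(k(b, k(e, h(p(e)))), e)  →  k(b, k(e, h(p(e))))   [R2 at ε]
4. k(b, k(e, h(p(e))))  →  k(b, k(e, e))   [R1 at 2.2]
5. k(b, k(e, e))  →  k(b, e)   [R2 at 2]
6. k(b, e)  →  b   [R2 at ε]

Reduce t₂ = h(p(k(h(h(p(e))), e))):
1. h(p(k(h(h(p(e))), e)))  →  k(h(h(p(e))), e)   [R1 at ε]
2. k(h(h(p(e))), e)  →  h(h(p(e)))   [R2 at ε]
3. h(h(p(e)))  →  h(e)   [R1 at 1]
4. h(e)  →  b   [R3 at ε]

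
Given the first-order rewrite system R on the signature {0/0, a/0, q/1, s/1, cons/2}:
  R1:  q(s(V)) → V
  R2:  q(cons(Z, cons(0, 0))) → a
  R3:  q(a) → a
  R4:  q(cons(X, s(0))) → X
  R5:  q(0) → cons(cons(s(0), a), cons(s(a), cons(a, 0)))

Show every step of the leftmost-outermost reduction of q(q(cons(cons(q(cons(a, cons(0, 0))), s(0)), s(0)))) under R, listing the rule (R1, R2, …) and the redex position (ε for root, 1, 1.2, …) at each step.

a

1. q(q(cons(cons(q(cons(a, cons(0, 0))), s(0)), s(0))))  →  q(cons(q(cons(a, cons(0, 0))), s(0)))   [R4 at 1]
2. q(cons(q(cons(a, cons(0, 0))), s(0)))  →  q(cons(a, cons(0, 0)))   [R4 at ε]
3. q(cons(a, cons(0, 0)))  →  a   [R2 at ε]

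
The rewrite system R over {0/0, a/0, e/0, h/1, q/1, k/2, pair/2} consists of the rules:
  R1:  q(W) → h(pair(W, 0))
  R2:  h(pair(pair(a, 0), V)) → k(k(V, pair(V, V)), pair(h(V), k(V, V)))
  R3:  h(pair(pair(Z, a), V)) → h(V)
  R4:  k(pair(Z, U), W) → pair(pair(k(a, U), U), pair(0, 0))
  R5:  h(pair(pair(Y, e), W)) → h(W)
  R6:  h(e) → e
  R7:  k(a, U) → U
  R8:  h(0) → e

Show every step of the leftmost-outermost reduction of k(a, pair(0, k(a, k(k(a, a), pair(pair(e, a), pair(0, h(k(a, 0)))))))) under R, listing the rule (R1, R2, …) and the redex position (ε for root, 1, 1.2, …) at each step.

pair(0, pair(pair(e, a), pair(0, e)))

1. k(a, pair(0, k(a, k(k(a, a), pair(pair(e, a), pair(0, h(k(a, 0))))))))  →  pair(0, k(a, k(k(a, a), pair(pair(e, a), pair(0, h(k(a, 0)))))))   [R7 at ε]
2. pair(0, k(a, k(k(a, a), pair(pair(e, a), pair(0, h(k(a, 0)))))))  →  pair(0, k(k(a, a), pair(pair(e, a), pair(0, h(k(a, 0))))))   [R7 at 2]
3. pair(0, k(k(a, a), pair(pair(e, a), pair(0, h(k(a, 0))))))  →  pair(0, k(a, pair(pair(e, a), pair(0, h(k(a, 0))))))   [R7 at 2.1]
4. pair(0, k(a, pair(pair(e, a), pair(0, h(k(a, 0))))))  →  pair(0, pair(pair(e, a), pair(0, h(k(a, 0)))))   [R7 at 2]
5. pair(0, pair(pair(e, a), pair(0, h(k(a, 0)))))  →  pair(0, pair(pair(e, a), pair(0, h(0))))   [R7 at 2.2.2.1]
6. pair(0, pair(pair(e, a), pair(0, h(0))))  →  pair(0, pair(pair(e, a), pair(0, e)))   [R8 at 2.2.2]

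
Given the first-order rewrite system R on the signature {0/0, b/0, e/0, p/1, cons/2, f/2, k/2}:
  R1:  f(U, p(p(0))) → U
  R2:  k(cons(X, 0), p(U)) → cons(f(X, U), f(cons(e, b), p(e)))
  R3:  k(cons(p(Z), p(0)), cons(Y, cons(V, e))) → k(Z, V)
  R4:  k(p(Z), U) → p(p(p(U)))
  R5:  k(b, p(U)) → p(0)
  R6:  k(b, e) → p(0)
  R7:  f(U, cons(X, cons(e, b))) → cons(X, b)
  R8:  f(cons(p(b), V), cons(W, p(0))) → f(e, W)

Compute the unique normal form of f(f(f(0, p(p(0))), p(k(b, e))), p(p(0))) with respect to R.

0

1. f(f(f(0, p(p(0))), p(k(b, e))), p(p(0)))  →  f(f(0, p(p(0))), p(k(b, e)))   [R1 at ε]
2. f(f(0, p(p(0))), p(k(b, e)))  →  f(0, p(k(b, e)))   [R1 at 1]
3. f(0, p(k(b, e)))  →  f(0, p(p(0)))   [R6 at 2.1]
4. f(0, p(p(0)))  →  0   [R1 at ε]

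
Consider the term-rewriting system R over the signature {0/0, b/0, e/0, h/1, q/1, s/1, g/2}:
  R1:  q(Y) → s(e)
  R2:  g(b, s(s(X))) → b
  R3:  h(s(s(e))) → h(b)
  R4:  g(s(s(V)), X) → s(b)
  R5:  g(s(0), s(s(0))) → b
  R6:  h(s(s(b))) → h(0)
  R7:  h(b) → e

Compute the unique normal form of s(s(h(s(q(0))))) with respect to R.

1. s(s(h(s(q(0)))))  →  s(s(h(s(s(e)))))   [R1 at 1.1.1.1]
2. s(s(h(s(s(e)))))  →  s(s(h(b)))   [R3 at 1.1]
3. s(s(h(b)))  →  s(s(e))   [R7 at 1.1]

s(s(e))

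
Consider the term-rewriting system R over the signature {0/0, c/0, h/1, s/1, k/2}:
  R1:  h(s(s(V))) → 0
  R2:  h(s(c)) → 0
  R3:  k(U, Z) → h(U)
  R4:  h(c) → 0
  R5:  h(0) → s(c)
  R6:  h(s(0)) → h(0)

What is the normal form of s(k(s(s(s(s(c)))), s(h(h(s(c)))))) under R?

1. s(k(s(s(s(s(c)))), s(h(h(s(c))))))  →  s(h(s(s(s(s(c))))))   [R3 at 1]
2. s(h(s(s(s(s(c))))))  →  s(0)   [R1 at 1]

s(0)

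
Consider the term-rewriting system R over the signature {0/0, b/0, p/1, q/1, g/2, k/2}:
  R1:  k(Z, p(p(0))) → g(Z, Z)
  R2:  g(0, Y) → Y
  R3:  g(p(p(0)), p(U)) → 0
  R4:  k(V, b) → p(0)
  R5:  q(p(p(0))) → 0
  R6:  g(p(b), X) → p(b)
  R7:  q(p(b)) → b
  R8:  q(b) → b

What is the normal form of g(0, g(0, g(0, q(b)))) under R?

1. g(0, g(0, g(0, q(b))))  →  g(0, g(0, q(b)))   [R2 at ε]
2. g(0, g(0, q(b)))  →  g(0, q(b))   [R2 at ε]
3. g(0, q(b))  →  q(b)   [R2 at ε]
4. q(b)  →  b   [R8 at ε]

b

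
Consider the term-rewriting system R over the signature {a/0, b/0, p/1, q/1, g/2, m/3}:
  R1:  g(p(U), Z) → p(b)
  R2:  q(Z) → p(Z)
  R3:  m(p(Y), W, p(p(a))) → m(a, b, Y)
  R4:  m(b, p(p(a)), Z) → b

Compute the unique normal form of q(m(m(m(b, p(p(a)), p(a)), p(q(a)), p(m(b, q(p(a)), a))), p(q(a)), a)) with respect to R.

1. q(m(m(m(b, p(p(a)), p(a)), p(q(a)), p(m(b, q(p(a)), a))), p(q(a)), a))  →  p(m(m(m(b, p(p(a)), p(a)), p(q(a)), p(m(b, q(p(a)), a))), p(q(a)), a))   [R2 at ε]
2. p(m(m(m(b, p(p(a)), p(a)), p(q(a)), p(m(b, q(p(a)), a))), p(q(a)), a))  →  p(m(m(b, p(q(a)), p(m(b, q(p(a)), a))), p(q(a)), a))   [R4 at 1.1.1]
3. p(m(m(b, p(q(a)), p(m(b, q(p(a)), a))), p(q(a)), a))  →  p(m(m(b, p(p(a)), p(m(b, q(p(a)), a))), p(q(a)), a))   [R2 at 1.1.2.1]
4. p(m(m(b, p(p(a)), p(m(b, q(p(a)), a))), p(q(a)), a))  →  p(m(b, p(q(a)), a))   [R4 at 1.1]
5. p(m(b, p(q(a)), a))  →  p(m(b, p(p(a)), a))   [R2 at 1.2.1]
6. p(m(b, p(p(a)), a))  →  p(b)   [R4 at 1]

p(b)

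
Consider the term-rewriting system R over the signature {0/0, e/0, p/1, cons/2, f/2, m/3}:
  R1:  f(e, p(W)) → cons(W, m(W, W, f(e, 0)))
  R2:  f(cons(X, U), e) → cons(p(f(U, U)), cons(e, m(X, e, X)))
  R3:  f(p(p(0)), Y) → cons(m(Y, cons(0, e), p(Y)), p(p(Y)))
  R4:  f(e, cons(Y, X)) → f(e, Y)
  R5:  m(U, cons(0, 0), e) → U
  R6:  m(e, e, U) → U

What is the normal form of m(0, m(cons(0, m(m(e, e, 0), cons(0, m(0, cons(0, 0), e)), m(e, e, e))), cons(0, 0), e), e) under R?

1. m(0, m(cons(0, m(m(e, e, 0), cons(0, m(0, cons(0, 0), e)), m(e, e, e))), cons(0, 0), e), e)  →  m(0, cons(0, m(m(e, e, 0), cons(0, m(0, cons(0, 0), e)), m(e, e, e))), e)   [R5 at 2]
2. m(0, cons(0, m(m(e, e, 0), cons(0, m(0, cons(0, 0), e)), m(e, e, e))), e)  →  m(0, cons(0, m(0, cons(0, m(0, cons(0, 0), e)), m(e, e, e))), e)   [R6 at 2.2.1]
3. m(0, cons(0, m(0, cons(0, m(0, cons(0, 0), e)), m(e, e, e))), e)  →  m(0, cons(0, m(0, cons(0, 0), m(e, e, e))), e)   [R5 at 2.2.2.2]
4. m(0, cons(0, m(0, cons(0, 0), m(e, e, e))), e)  →  m(0, cons(0, m(0, cons(0, 0), e)), e)   [R6 at 2.2.3]
5. m(0, cons(0, m(0, cons(0, 0), e)), e)  →  m(0, cons(0, 0), e)   [R5 at 2.2]
6. m(0, cons(0, 0), e)  →  0   [R5 at ε]

0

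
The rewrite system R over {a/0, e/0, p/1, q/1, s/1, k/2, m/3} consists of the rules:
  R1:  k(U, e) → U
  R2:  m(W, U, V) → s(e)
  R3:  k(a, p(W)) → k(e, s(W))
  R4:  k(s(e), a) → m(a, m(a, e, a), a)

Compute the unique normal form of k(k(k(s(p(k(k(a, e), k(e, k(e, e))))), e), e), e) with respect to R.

1. k(k(k(s(p(k(k(a, e), k(e, k(e, e))))), e), e), e)  →  k(k(s(p(k(k(a, e), k(e, k(e, e))))), e), e)   [R1 at ε]
2. k(k(s(p(k(k(a, e), k(e, k(e, e))))), e), e)  →  k(s(p(k(k(a, e), k(e, k(e, e))))), e)   [R1 at ε]
3. k(s(p(k(k(a, e), k(e, k(e, e))))), e)  →  s(p(k(k(a, e), k(e, k(e, e)))))   [R1 at ε]
4. s(p(k(k(a, e), k(e, k(e, e)))))  →  s(p(k(a, k(e, k(e, e)))))   [R1 at 1.1.1]
5. s(p(k(a, k(e, k(e, e)))))  →  s(p(k(a, k(e, e))))   [R1 at 1.1.2.2]
6. s(p(k(a, k(e, e))))  →  s(p(k(a, e)))   [R1 at 1.1.2]
7. s(p(k(a, e)))  →  s(p(a))   [R1 at 1.1]

s(p(a))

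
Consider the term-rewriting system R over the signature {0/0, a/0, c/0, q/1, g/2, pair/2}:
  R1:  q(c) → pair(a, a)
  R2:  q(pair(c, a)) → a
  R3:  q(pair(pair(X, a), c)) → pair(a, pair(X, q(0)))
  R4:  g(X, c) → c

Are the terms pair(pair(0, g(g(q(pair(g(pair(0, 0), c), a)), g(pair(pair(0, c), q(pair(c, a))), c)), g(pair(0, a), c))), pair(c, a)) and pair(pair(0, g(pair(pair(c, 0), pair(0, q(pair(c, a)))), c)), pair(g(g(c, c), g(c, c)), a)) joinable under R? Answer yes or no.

Reduce t₁ = pair(pair(0, g(g(q(pair(g(pair(0, 0), c), a)), g(pair(pair(0, c), q(pair(c, a))), c)), g(pair(0, a), c))), pair(c, a)):
1. pair(pair(0, g(g(q(pair(g(pair(0, 0), c), a)), g(pair(pair(0, c), q(pair(c, a))), c)), g(pair(0, a), c))), pair(c, a))  →  pair(pair(0, g(g(q(pair(c, a)), g(pair(pair(0, c), q(pair(c, a))), c)), g(pair(0, a), c))), pair(c, a))   [R4 at 1.2.1.1.1.1]
2. pair(pair(0, g(g(q(pair(c, a)), g(pair(pair(0, c), q(pair(c, a))), c)), g(pair(0, a), c))), pair(c, a))  →  pair(pair(0, g(g(a, g(pair(pair(0, c), q(pair(c, a))), c)), g(pair(0, a), c))), pair(c, a))   [R2 at 1.2.1.1]
3. pair(pair(0, g(g(a, g(pair(pair(0, c), q(pair(c, a))), c)), g(pair(0, a), c))), pair(c, a))  →  pair(pair(0, g(g(a, c), g(pair(0, a), c))), pair(c, a))   [R4 at 1.2.1.2]
4. pair(pair(0, g(g(a, c), g(pair(0, a), c))), pair(c, a))  →  pair(pair(0, g(c, g(pair(0, a), c))), pair(c, a))   [R4 at 1.2.1]
5. pair(pair(0, g(c, g(pair(0, a), c))), pair(c, a))  →  pair(pair(0, g(c, c)), pair(c, a))   [R4 at 1.2.2]
6. pair(pair(0, g(c, c)), pair(c, a))  →  pair(pair(0, c), pair(c, a))   [R4 at 1.2]

Reduce t₂ = pair(pair(0, g(pair(pair(c, 0), pair(0, q(pair(c, a)))), c)), pair(g(g(c, c), g(c, c)), a)):
1. pair(pair(0, g(pair(pair(c, 0), pair(0, q(pair(c, a)))), c)), pair(g(g(c, c), g(c, c)), a))  →  pair(pair(0, c), pair(g(g(c, c), g(c, c)), a))   [R4 at 1.2]
2. pair(pair(0, c), pair(g(g(c, c), g(c, c)), a))  →  pair(pair(0, c), pair(g(c, g(c, c)), a))   [R4 at 2.1.1]
3. pair(pair(0, c), pair(g(c, g(c, c)), a))  →  pair(pair(0, c), pair(g(c, c), a))   [R4 at 2.1.2]
4. pair(pair(0, c), pair(g(c, c), a))  →  pair(pair(0, c), pair(c, a))   [R4 at 2.1]

yes — NF(t₁) = pair(pair(0, c), pair(c, a)), NF(t₂) = pair(pair(0, c), pair(c, a))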